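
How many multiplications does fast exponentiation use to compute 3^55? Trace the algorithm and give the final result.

Computing 3^55 by squaring (build up from 3^1; each line after the first costs one multiplication):

3^1 = 3
3^2 = (3^1)^2 = 3^2 = 9
3^3 = 3 * 3^2 = 3 * 9 = 27
3^6 = (3^3)^2 = 27^2 = 729
3^12 = (3^6)^2 = 729^2 = 531441
3^13 = 3 * 3^12 = 3 * 531441 = 1594323
3^26 = (3^13)^2 = 1594323^2 = 2541865828329
3^27 = 3 * 3^26 = 3 * 2541865828329 = 7625597484987
3^54 = (3^27)^2 = 7625597484987^2 = 58149737003040059690390169
3^55 = 3 * 3^54 = 3 * 58149737003040059690390169 = 174449211009120179071170507

Result: 174449211009120179071170507
Multiplications needed: 9 (9 lines after 3^1)

3^55 = 174449211009120179071170507. Using exponentiation by squaring, this requires 9 multiplications. The key idea: if the exponent is even, square the half-power; if odd, multiply by the base once.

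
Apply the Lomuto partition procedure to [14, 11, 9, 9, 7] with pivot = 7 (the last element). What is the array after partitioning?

Lomuto partition with pivot = 7:

Initial array: [14, 11, 9, 9, 7]

arr[0]=14 > 7: no swap
arr[1]=11 > 7: no swap
arr[2]=9 > 7: no swap
arr[3]=9 > 7: no swap

Place pivot at position 0: [7, 11, 9, 9, 14]
Pivot position: 0

After partitioning with pivot 7, the array becomes [7, 11, 9, 9, 14]. The pivot is placed at index 0. All elements to the left of the pivot are <= 7, and all elements to the right are > 7.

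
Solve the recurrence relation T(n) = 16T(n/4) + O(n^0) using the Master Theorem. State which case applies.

Master Theorem for T(n) = 16T(n/4) + O(n^0):

a = 16, b = 4, c = 0
log_b(a) = log_4(16) = 2.0000

Case 1: c = 0 < log_4(16) = 2.0000
T(n) = O(n^(log_4 16)) = O(n^2)

For T(n) = 16T(n/4) + O(n^0): log_4(16) = 2.0000. This is Case 1 of the Master Theorem (c < log_b(a), work dominated by leaves), giving O(n^2).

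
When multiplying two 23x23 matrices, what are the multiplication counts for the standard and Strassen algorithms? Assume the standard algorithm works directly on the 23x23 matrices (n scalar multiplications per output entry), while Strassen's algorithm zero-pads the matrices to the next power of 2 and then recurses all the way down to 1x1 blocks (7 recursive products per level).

Matrix multiplication for 23x23 matrices:

Strassen's algorithm requires power-of-2 dimensions. Pad 23x23 to 32x32 (next power of 2).

Standard algorithm: 23^3 = 12167 multiplications
Strassen's algorithm: 7^(log2(32)) = 7^5 = 16807 multiplications
Difference: 12167 - 16807 = -4640 (Strassen uses MORE here due to padding overhead — for small or just-over-power-of-2 n, padding can outweigh the per-level savings)

Standard: 12167 multiplications (23^3). Strassen: 16807 multiplications (7^5, after padding to 32x32). Strassen reduces 8 recursive multiplications to 7 at each level.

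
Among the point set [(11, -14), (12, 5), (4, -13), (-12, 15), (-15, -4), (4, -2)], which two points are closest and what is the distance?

Computing all pairwise distances among 6 points:

d((11, -14), (12, 5)) = 19.0263
d((11, -14), (4, -13)) = 7.0711 <-- minimum
d((11, -14), (-12, 15)) = 37.0135
d((11, -14), (-15, -4)) = 27.8568
d((11, -14), (4, -2)) = 13.8924
d((12, 5), (4, -13)) = 19.6977
d((12, 5), (-12, 15)) = 26.0
d((12, 5), (-15, -4)) = 28.4605
d((12, 5), (4, -2)) = 10.6301
d((4, -13), (-12, 15)) = 32.249
d((4, -13), (-15, -4)) = 21.0238
d((4, -13), (4, -2)) = 11.0
d((-12, 15), (-15, -4)) = 19.2354
d((-12, 15), (4, -2)) = 23.3452
d((-15, -4), (4, -2)) = 19.105

Closest pair: (11, -14) and (4, -13) with distance 7.0711

The closest pair is (11, -14) and (4, -13) with Euclidean distance 7.0711. For 6 points, brute-force pairwise comparison is shown above. For large n, the divide-and-conquer algorithm (sort by x, recurse on halves, check the dividing strip) achieves O(n log n).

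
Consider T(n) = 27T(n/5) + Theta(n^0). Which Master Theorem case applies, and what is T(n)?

Master Theorem for T(n) = 27T(n/5) + O(n^0):

a = 27, b = 5, c = 0
log_b(a) = log_5(27) = 2.0478

Case 1: c = 0 < log_5(27) = 2.0478
T(n) = O(n^(log_5 27))

For T(n) = 27T(n/5) + O(n^0): log_5(27) = 2.0478. This is Case 1 of the Master Theorem (c < log_b(a), work dominated by leaves), giving O(n^(log_5 27)).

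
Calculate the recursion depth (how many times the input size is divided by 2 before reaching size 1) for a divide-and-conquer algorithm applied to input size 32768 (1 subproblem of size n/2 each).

For divide and conquer with division factor 2:

Problem sizes at each level:
Level 0: 32768
Level 1: 16384
Level 2: 8192
Level 3: 4096
Level 4: 2048
Level 5: 1024
Level 6: 512
Level 7: 256
Level 8: 128
Level 9: 64
Level 10: 32
Level 11: 16
Level 12: 8
Level 13: 4
Level 14: 2
Level 15: 1

The root is level 0 and the size-1 base case is level 15 (the tree spans levels 0 through 15, i.e. 16 levels counting the root), so the depth is the number of divisions: log_2(32768) = 15

The recursion tree depth is log_2(32768) = 15. At each level, the problem size is divided by 2, so it takes 15 divisions to reduce to a base case of size 1. The algorithm makes 1 recursive call at each level.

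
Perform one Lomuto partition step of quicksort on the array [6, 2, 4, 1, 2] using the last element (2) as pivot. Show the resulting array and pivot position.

Lomuto partition with pivot = 2:

Initial array: [6, 2, 4, 1, 2]

arr[0]=6 > 2: no swap
arr[1]=2 <= 2: swap with position 0, array becomes [2, 6, 4, 1, 2]
arr[2]=4 > 2: no swap
arr[3]=1 <= 2: swap with position 1, array becomes [2, 1, 4, 6, 2]

Place pivot at position 2: [2, 1, 2, 6, 4]
Pivot position: 2

After partitioning with pivot 2, the array becomes [2, 1, 2, 6, 4]. The pivot is placed at index 2. All elements to the left of the pivot are <= 2, and all elements to the right are > 2.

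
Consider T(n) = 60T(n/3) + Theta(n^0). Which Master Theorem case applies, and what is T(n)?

Master Theorem for T(n) = 60T(n/3) + O(n^0):

a = 60, b = 3, c = 0
log_b(a) = log_3(60) = 3.7268

Case 1: c = 0 < log_3(60) = 3.7268
T(n) = O(n^(log_3 60))

For T(n) = 60T(n/3) + O(n^0): log_3(60) = 3.7268. This is Case 1 of the Master Theorem (c < log_b(a), work dominated by leaves), giving O(n^(log_3 60)).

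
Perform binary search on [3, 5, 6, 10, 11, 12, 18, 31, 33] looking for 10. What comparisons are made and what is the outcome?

Binary search for 10 in [3, 5, 6, 10, 11, 12, 18, 31, 33]:

lo=0, hi=8, mid=4, arr[mid]=11 -> 11 > 10, search left half
lo=0, hi=3, mid=1, arr[mid]=5 -> 5 < 10, search right half
lo=2, hi=3, mid=2, arr[mid]=6 -> 6 < 10, search right half
lo=3, hi=3, mid=3, arr[mid]=10 -> Found target at index 3!

Binary search finds 10 at index 3 after 4 comparisons. The search repeatedly halves the search space by comparing with the middle element.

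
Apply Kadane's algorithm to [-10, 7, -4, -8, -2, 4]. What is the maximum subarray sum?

Using Kadane's algorithm on [-10, 7, -4, -8, -2, 4]:

Scanning through the array:
Position 1 (value 7): max_ending_here = 7, max_so_far = 7
Position 2 (value -4): max_ending_here = 3, max_so_far = 7
Position 3 (value -8): max_ending_here = -5, max_so_far = 7
Position 4 (value -2): max_ending_here = -2, max_so_far = 7
Position 5 (value 4): max_ending_here = 4, max_so_far = 7

Maximum subarray: [7]
Maximum sum: 7

The maximum subarray is [7] with sum 7. This subarray runs from index 1 to index 1.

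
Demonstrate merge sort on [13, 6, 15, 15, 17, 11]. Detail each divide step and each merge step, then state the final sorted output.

Merge sort trace:

Split: [13, 6, 15, 15, 17, 11] -> [13, 6, 15] and [15, 17, 11]
  Split: [13, 6, 15] -> [13] and [6, 15]
    Split: [6, 15] -> [6] and [15]
    Merge: [6] + [15] -> [6, 15]
  Merge: [13] + [6, 15] -> [6, 13, 15]
  Split: [15, 17, 11] -> [15] and [17, 11]
    Split: [17, 11] -> [17] and [11]
    Merge: [17] + [11] -> [11, 17]
  Merge: [15] + [11, 17] -> [11, 15, 17]
Merge: [6, 13, 15] + [11, 15, 17] -> [6, 11, 13, 15, 15, 17]

Final sorted array: [6, 11, 13, 15, 15, 17]

The merge sort proceeds by recursively splitting the array and merging sorted halves.
After all merges, the sorted array is [6, 11, 13, 15, 15, 17].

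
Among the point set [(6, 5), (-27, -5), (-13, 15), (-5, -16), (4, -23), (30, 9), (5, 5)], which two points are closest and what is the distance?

Computing all pairwise distances among 7 points:

d((6, 5), (-27, -5)) = 34.4819
d((6, 5), (-13, 15)) = 21.4709
d((6, 5), (-5, -16)) = 23.7065
d((6, 5), (4, -23)) = 28.0713
d((6, 5), (30, 9)) = 24.3311
d((6, 5), (5, 5)) = 1.0 <-- minimum
d((-27, -5), (-13, 15)) = 24.4131
d((-27, -5), (-5, -16)) = 24.5967
d((-27, -5), (4, -23)) = 35.8469
d((-27, -5), (30, 9)) = 58.6941
d((-27, -5), (5, 5)) = 33.5261
d((-13, 15), (-5, -16)) = 32.0156
d((-13, 15), (4, -23)) = 41.6293
d((-13, 15), (30, 9)) = 43.4166
d((-13, 15), (5, 5)) = 20.5913
d((-5, -16), (4, -23)) = 11.4018
d((-5, -16), (30, 9)) = 43.0116
d((-5, -16), (5, 5)) = 23.2594
d((4, -23), (30, 9)) = 41.2311
d((4, -23), (5, 5)) = 28.0179
d((30, 9), (5, 5)) = 25.318

Closest pair: (6, 5) and (5, 5) with distance 1.0

The closest pair is (6, 5) and (5, 5) with Euclidean distance 1.0. For 7 points, brute-force pairwise comparison is shown above. For large n, the divide-and-conquer algorithm (sort by x, recurse on halves, check the dividing strip) achieves O(n log n).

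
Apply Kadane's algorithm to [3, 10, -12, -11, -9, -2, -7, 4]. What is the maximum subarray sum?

Using Kadane's algorithm on [3, 10, -12, -11, -9, -2, -7, 4]:

Scanning through the array:
Position 1 (value 10): max_ending_here = 13, max_so_far = 13
Position 2 (value -12): max_ending_here = 1, max_so_far = 13
Position 3 (value -11): max_ending_here = -10, max_so_far = 13
Position 4 (value -9): max_ending_here = -9, max_so_far = 13
Position 5 (value -2): max_ending_here = -2, max_so_far = 13
Position 6 (value -7): max_ending_here = -7, max_so_far = 13
Position 7 (value 4): max_ending_here = 4, max_so_far = 13

Maximum subarray: [3, 10]
Maximum sum: 13

The maximum subarray is [3, 10] with sum 13. This subarray runs from index 0 to index 1.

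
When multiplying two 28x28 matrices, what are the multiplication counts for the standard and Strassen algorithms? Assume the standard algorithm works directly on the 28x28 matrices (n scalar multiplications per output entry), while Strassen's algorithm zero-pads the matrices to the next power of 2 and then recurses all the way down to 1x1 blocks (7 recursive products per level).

Matrix multiplication for 28x28 matrices:

Strassen's algorithm requires power-of-2 dimensions. Pad 28x28 to 32x32 (next power of 2).

Standard algorithm: 28^3 = 21952 multiplications
Strassen's algorithm: 7^(log2(32)) = 7^5 = 16807 multiplications
Savings: 21952 - 16807 = 5145 multiplications

Standard: 21952 multiplications (28^3). Strassen: 16807 multiplications (7^5, after padding to 32x32). Strassen reduces 8 recursive multiplications to 7 at each level.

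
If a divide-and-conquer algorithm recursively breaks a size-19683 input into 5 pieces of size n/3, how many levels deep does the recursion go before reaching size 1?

For divide and conquer with division factor 3:

Problem sizes at each level:
Level 0: 19683
Level 1: 6561
Level 2: 2187
Level 3: 729
Level 4: 243
Level 5: 81
Level 6: 27
Level 7: 9
Level 8: 3
Level 9: 1

The root is level 0 and the size-1 base case is level 9 (the tree spans levels 0 through 9, i.e. 10 levels counting the root), so the depth is the number of divisions: log_3(19683) = 9

The recursion tree depth is log_3(19683) = 9. At each level, the problem size is divided by 3, so it takes 9 divisions to reduce to a base case of size 1. The algorithm makes 5 recursive calls at each level.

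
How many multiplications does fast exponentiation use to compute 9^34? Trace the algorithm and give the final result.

Computing 9^34 by squaring (build up from 9^1; each line after the first costs one multiplication):

9^1 = 9
9^2 = (9^1)^2 = 9^2 = 81
9^4 = (9^2)^2 = 81^2 = 6561
9^8 = (9^4)^2 = 6561^2 = 43046721
9^16 = (9^8)^2 = 43046721^2 = 1853020188851841
9^17 = 9 * 9^16 = 9 * 1853020188851841 = 16677181699666569
9^34 = (9^17)^2 = 16677181699666569^2 = 278128389443693511257285776231761

Result: 278128389443693511257285776231761
Multiplications needed: 6 (6 lines after 9^1)

9^34 = 278128389443693511257285776231761. Using exponentiation by squaring, this requires 6 multiplications. The key idea: if the exponent is even, square the half-power; if odd, multiply by the base once.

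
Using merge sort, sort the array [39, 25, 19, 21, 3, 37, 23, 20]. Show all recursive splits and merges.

Merge sort trace:

Split: [39, 25, 19, 21, 3, 37, 23, 20] -> [39, 25, 19, 21] and [3, 37, 23, 20]
  Split: [39, 25, 19, 21] -> [39, 25] and [19, 21]
    Split: [39, 25] -> [39] and [25]
    Merge: [39] + [25] -> [25, 39]
    Split: [19, 21] -> [19] and [21]
    Merge: [19] + [21] -> [19, 21]
  Merge: [25, 39] + [19, 21] -> [19, 21, 25, 39]
  Split: [3, 37, 23, 20] -> [3, 37] and [23, 20]
    Split: [3, 37] -> [3] and [37]
    Merge: [3] + [37] -> [3, 37]
    Split: [23, 20] -> [23] and [20]
    Merge: [23] + [20] -> [20, 23]
  Merge: [3, 37] + [20, 23] -> [3, 20, 23, 37]
Merge: [19, 21, 25, 39] + [3, 20, 23, 37] -> [3, 19, 20, 21, 23, 25, 37, 39]

Final sorted array: [3, 19, 20, 21, 23, 25, 37, 39]

The merge sort proceeds by recursively splitting the array and merging sorted halves.
After all merges, the sorted array is [3, 19, 20, 21, 23, 25, 37, 39].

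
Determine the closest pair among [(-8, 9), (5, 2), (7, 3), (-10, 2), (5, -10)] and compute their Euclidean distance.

Computing all pairwise distances among 5 points:

d((-8, 9), (5, 2)) = 14.7648
d((-8, 9), (7, 3)) = 16.1555
d((-8, 9), (-10, 2)) = 7.2801
d((-8, 9), (5, -10)) = 23.0217
d((5, 2), (7, 3)) = 2.2361 <-- minimum
d((5, 2), (-10, 2)) = 15.0
d((5, 2), (5, -10)) = 12.0
d((7, 3), (-10, 2)) = 17.0294
d((7, 3), (5, -10)) = 13.1529
d((-10, 2), (5, -10)) = 19.2094

Closest pair: (5, 2) and (7, 3) with distance 2.2361

The closest pair is (5, 2) and (7, 3) with Euclidean distance 2.2361. For 5 points, brute-force pairwise comparison is shown above. For large n, the divide-and-conquer algorithm (sort by x, recurse on halves, check the dividing strip) achieves O(n log n).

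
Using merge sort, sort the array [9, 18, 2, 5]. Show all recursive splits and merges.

Merge sort trace:

Split: [9, 18, 2, 5] -> [9, 18] and [2, 5]
  Split: [9, 18] -> [9] and [18]
  Merge: [9] + [18] -> [9, 18]
  Split: [2, 5] -> [2] and [5]
  Merge: [2] + [5] -> [2, 5]
Merge: [9, 18] + [2, 5] -> [2, 5, 9, 18]

Final sorted array: [2, 5, 9, 18]

The merge sort proceeds by recursively splitting the array and merging sorted halves.
After all merges, the sorted array is [2, 5, 9, 18].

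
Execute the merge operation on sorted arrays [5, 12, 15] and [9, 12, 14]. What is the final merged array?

Merging process:

Compare 5 vs 9: take 5 from left. Merged: [5]
Compare 12 vs 9: take 9 from right. Merged: [5, 9]
Compare 12 vs 12: take 12 from left. Merged: [5, 9, 12]
Compare 15 vs 12: take 12 from right. Merged: [5, 9, 12, 12]
Compare 15 vs 14: take 14 from right. Merged: [5, 9, 12, 12, 14]
Append remaining from left: [15]. Merged: [5, 9, 12, 12, 14, 15]

Final merged array: [5, 9, 12, 12, 14, 15]
Total comparisons: 5

The merged array is [5, 9, 12, 12, 14, 15], requiring 5 comparisons. The merge step runs in O(n) time where n is the total number of elements.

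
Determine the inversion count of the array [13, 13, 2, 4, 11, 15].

Finding inversions in [13, 13, 2, 4, 11, 15]:

(0, 2): arr[0]=13 > arr[2]=2
(0, 3): arr[0]=13 > arr[3]=4
(0, 4): arr[0]=13 > arr[4]=11
(1, 2): arr[1]=13 > arr[2]=2
(1, 3): arr[1]=13 > arr[3]=4
(1, 4): arr[1]=13 > arr[4]=11

Total inversions: 6

The array has 6 inversion(s): (0,2), (0,3), (0,4), (1,2), (1,3), (1,4). Each pair (i,j) satisfies i < j and arr[i] > arr[j].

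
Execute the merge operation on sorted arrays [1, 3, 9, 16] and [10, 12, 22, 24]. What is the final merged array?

Merging process:

Compare 1 vs 10: take 1 from left. Merged: [1]
Compare 3 vs 10: take 3 from left. Merged: [1, 3]
Compare 9 vs 10: take 9 from left. Merged: [1, 3, 9]
Compare 16 vs 10: take 10 from right. Merged: [1, 3, 9, 10]
Compare 16 vs 12: take 12 from right. Merged: [1, 3, 9, 10, 12]
Compare 16 vs 22: take 16 from left. Merged: [1, 3, 9, 10, 12, 16]
Append remaining from right: [22, 24]. Merged: [1, 3, 9, 10, 12, 16, 22, 24]

Final merged array: [1, 3, 9, 10, 12, 16, 22, 24]
Total comparisons: 6

The merged array is [1, 3, 9, 10, 12, 16, 22, 24], requiring 6 comparisons. The merge step runs in O(n) time where n is the total number of elements.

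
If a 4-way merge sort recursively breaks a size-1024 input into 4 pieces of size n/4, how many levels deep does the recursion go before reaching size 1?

For divide and conquer with division factor 4:

Problem sizes at each level:
Level 0: 1024
Level 1: 256
Level 2: 64
Level 3: 16
Level 4: 4
Level 5: 1

The root is level 0 and the size-1 base case is level 5 (the tree spans levels 0 through 5, i.e. 6 levels counting the root), so the depth is the number of divisions: log_4(1024) = 5

The recursion tree depth is log_4(1024) = 5. At each level, the problem size is divided by 4, so it takes 5 divisions to reduce to a base case of size 1. The algorithm makes 4 recursive calls at each level.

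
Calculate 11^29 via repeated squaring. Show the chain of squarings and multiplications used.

Computing 11^29 by squaring (build up from 11^1; each line after the first costs one multiplication):

11^1 = 11
11^2 = (11^1)^2 = 11^2 = 121
11^3 = 11 * 11^2 = 11 * 121 = 1331
11^6 = (11^3)^2 = 1331^2 = 1771561
11^7 = 11 * 11^6 = 11 * 1771561 = 19487171
11^14 = (11^7)^2 = 19487171^2 = 379749833583241
11^28 = (11^14)^2 = 379749833583241^2 = 144209936106499234037676064081
11^29 = 11 * 11^28 = 11 * 144209936106499234037676064081 = 1586309297171491574414436704891

Result: 1586309297171491574414436704891
Multiplications needed: 7 (7 lines after 11^1)

11^29 = 1586309297171491574414436704891. Using exponentiation by squaring, this requires 7 multiplications. The key idea: if the exponent is even, square the half-power; if odd, multiply by the base once.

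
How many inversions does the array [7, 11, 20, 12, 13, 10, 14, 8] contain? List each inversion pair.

Finding inversions in [7, 11, 20, 12, 13, 10, 14, 8]:

(1, 5): arr[1]=11 > arr[5]=10
(1, 7): arr[1]=11 > arr[7]=8
(2, 3): arr[2]=20 > arr[3]=12
(2, 4): arr[2]=20 > arr[4]=13
(2, 5): arr[2]=20 > arr[5]=10
(2, 6): arr[2]=20 > arr[6]=14
(2, 7): arr[2]=20 > arr[7]=8
(3, 5): arr[3]=12 > arr[5]=10
(3, 7): arr[3]=12 > arr[7]=8
(4, 5): arr[4]=13 > arr[5]=10
(4, 7): arr[4]=13 > arr[7]=8
(5, 7): arr[5]=10 > arr[7]=8
(6, 7): arr[6]=14 > arr[7]=8

Total inversions: 13

The array has 13 inversion(s): (1,5), (1,7), (2,3), (2,4), (2,5), (2,6), (2,7), (3,5), (3,7), (4,5), (4,7), (5,7), (6,7). Each pair (i,j) satisfies i < j and arr[i] > arr[j].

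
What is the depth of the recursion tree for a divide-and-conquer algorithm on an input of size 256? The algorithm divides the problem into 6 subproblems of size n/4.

For divide and conquer with division factor 4:

Problem sizes at each level:
Level 0: 256
Level 1: 64
Level 2: 16
Level 3: 4
Level 4: 1

The root is level 0 and the size-1 base case is level 4 (the tree spans levels 0 through 4, i.e. 5 levels counting the root), so the depth is the number of divisions: log_4(256) = 4

The recursion tree depth is log_4(256) = 4. At each level, the problem size is divided by 4, so it takes 4 divisions to reduce to a base case of size 1. The algorithm makes 6 recursive calls at each level.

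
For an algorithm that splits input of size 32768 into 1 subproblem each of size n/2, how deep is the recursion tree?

For divide and conquer with division factor 2:

Problem sizes at each level:
Level 0: 32768
Level 1: 16384
Level 2: 8192
Level 3: 4096
Level 4: 2048
Level 5: 1024
Level 6: 512
Level 7: 256
Level 8: 128
Level 9: 64
Level 10: 32
Level 11: 16
Level 12: 8
Level 13: 4
Level 14: 2
Level 15: 1

The root is level 0 and the size-1 base case is level 15 (the tree spans levels 0 through 15, i.e. 16 levels counting the root), so the depth is the number of divisions: log_2(32768) = 15

The recursion tree depth is log_2(32768) = 15. At each level, the problem size is divided by 2, so it takes 15 divisions to reduce to a base case of size 1. The algorithm makes 1 recursive call at each level.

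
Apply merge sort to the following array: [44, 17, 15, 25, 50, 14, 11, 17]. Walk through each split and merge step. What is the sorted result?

Merge sort trace:

Split: [44, 17, 15, 25, 50, 14, 11, 17] -> [44, 17, 15, 25] and [50, 14, 11, 17]
  Split: [44, 17, 15, 25] -> [44, 17] and [15, 25]
    Split: [44, 17] -> [44] and [17]
    Merge: [44] + [17] -> [17, 44]
    Split: [15, 25] -> [15] and [25]
    Merge: [15] + [25] -> [15, 25]
  Merge: [17, 44] + [15, 25] -> [15, 17, 25, 44]
  Split: [50, 14, 11, 17] -> [50, 14] and [11, 17]
    Split: [50, 14] -> [50] and [14]
    Merge: [50] + [14] -> [14, 50]
    Split: [11, 17] -> [11] and [17]
    Merge: [11] + [17] -> [11, 17]
  Merge: [14, 50] + [11, 17] -> [11, 14, 17, 50]
Merge: [15, 17, 25, 44] + [11, 14, 17, 50] -> [11, 14, 15, 17, 17, 25, 44, 50]

Final sorted array: [11, 14, 15, 17, 17, 25, 44, 50]

The merge sort proceeds by recursively splitting the array and merging sorted halves.
After all merges, the sorted array is [11, 14, 15, 17, 17, 25, 44, 50].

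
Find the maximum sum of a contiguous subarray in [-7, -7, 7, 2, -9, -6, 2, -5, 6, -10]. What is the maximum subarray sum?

Using Kadane's algorithm on [-7, -7, 7, 2, -9, -6, 2, -5, 6, -10]:

Scanning through the array:
Position 1 (value -7): max_ending_here = -7, max_so_far = -7
Position 2 (value 7): max_ending_here = 7, max_so_far = 7
Position 3 (value 2): max_ending_here = 9, max_so_far = 9
Position 4 (value -9): max_ending_here = 0, max_so_far = 9
Position 5 (value -6): max_ending_here = -6, max_so_far = 9
Position 6 (value 2): max_ending_here = 2, max_so_far = 9
Position 7 (value -5): max_ending_here = -3, max_so_far = 9
Position 8 (value 6): max_ending_here = 6, max_so_far = 9
Position 9 (value -10): max_ending_here = -4, max_so_far = 9

Maximum subarray: [7, 2]
Maximum sum: 9

The maximum subarray is [7, 2] with sum 9. This subarray runs from index 2 to index 3.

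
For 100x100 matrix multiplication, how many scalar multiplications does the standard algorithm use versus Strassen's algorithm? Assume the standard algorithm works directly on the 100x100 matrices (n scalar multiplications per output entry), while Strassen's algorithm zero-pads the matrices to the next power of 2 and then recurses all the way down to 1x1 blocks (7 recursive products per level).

Matrix multiplication for 100x100 matrices:

Strassen's algorithm requires power-of-2 dimensions. Pad 100x100 to 128x128 (next power of 2).

Standard algorithm: 100^3 = 1000000 multiplications
Strassen's algorithm: 7^(log2(128)) = 7^7 = 823543 multiplications
Savings: 1000000 - 823543 = 176457 multiplications

Standard: 1000000 multiplications (100^3). Strassen: 823543 multiplications (7^7, after padding to 128x128). Strassen reduces 8 recursive multiplications to 7 at each level.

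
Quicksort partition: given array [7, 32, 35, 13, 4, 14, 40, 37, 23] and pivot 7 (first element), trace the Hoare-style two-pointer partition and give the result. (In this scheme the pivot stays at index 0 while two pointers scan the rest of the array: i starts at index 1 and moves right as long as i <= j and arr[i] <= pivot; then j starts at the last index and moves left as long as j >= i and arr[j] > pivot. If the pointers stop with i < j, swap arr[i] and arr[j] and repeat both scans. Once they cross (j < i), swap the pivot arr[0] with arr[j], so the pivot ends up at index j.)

Hoare-style two-pointer partition with pivot = 7:

Initial array: [7, 32, 35, 13, 4, 14, 40, 37, 23]

Pointers start at i = 1, j = 8.
i stops at index 1 (arr[1]=32 > 7), j stops at index 4 (arr[4]=4 <= 7): swap arr[1] and arr[4], array becomes [7, 4, 35, 13, 32, 14, 40, 37, 23]
i ends at 2, j ends at 1: the pointers have crossed (j < i), so scanning stops.

Swap pivot arr[0] with arr[1] to place pivot at position 1: [4, 7, 35, 13, 32, 14, 40, 37, 23]
Pivot position: 1

After partitioning with pivot 7, the array becomes [4, 7, 35, 13, 32, 14, 40, 37, 23]. The pivot is placed at index 1. All elements to the left of the pivot are <= 7, and all elements to the right are > 7.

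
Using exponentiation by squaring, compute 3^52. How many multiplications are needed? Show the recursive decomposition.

Computing 3^52 by squaring (build up from 3^1; each line after the first costs one multiplication):

3^1 = 3
3^2 = (3^1)^2 = 3^2 = 9
3^3 = 3 * 3^2 = 3 * 9 = 27
3^6 = (3^3)^2 = 27^2 = 729
3^12 = (3^6)^2 = 729^2 = 531441
3^13 = 3 * 3^12 = 3 * 531441 = 1594323
3^26 = (3^13)^2 = 1594323^2 = 2541865828329
3^52 = (3^26)^2 = 2541865828329^2 = 6461081889226673298932241

Result: 6461081889226673298932241
Multiplications needed: 7 (7 lines after 3^1)

3^52 = 6461081889226673298932241. Using exponentiation by squaring, this requires 7 multiplications. The key idea: if the exponent is even, square the half-power; if odd, multiply by the base once.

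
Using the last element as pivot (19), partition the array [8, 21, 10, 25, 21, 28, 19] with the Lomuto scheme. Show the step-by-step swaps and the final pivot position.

Lomuto partition with pivot = 19:

Initial array: [8, 21, 10, 25, 21, 28, 19]

arr[0]=8 <= 19: swap with position 0, array becomes [8, 21, 10, 25, 21, 28, 19]
arr[1]=21 > 19: no swap
arr[2]=10 <= 19: swap with position 1, array becomes [8, 10, 21, 25, 21, 28, 19]
arr[3]=25 > 19: no swap
arr[4]=21 > 19: no swap
arr[5]=28 > 19: no swap

Place pivot at position 2: [8, 10, 19, 25, 21, 28, 21]
Pivot position: 2

After partitioning with pivot 19, the array becomes [8, 10, 19, 25, 21, 28, 21]. The pivot is placed at index 2. All elements to the left of the pivot are <= 19, and all elements to the right are > 19.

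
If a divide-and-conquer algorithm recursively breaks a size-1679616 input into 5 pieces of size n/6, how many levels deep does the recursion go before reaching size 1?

For divide and conquer with division factor 6:

Problem sizes at each level:
Level 0: 1679616
Level 1: 279936
Level 2: 46656
Level 3: 7776
Level 4: 1296
Level 5: 216
Level 6: 36
Level 7: 6
Level 8: 1

The root is level 0 and the size-1 base case is level 8 (the tree spans levels 0 through 8, i.e. 9 levels counting the root), so the depth is the number of divisions: log_6(1679616) = 8

The recursion tree depth is log_6(1679616) = 8. At each level, the problem size is divided by 6, so it takes 8 divisions to reduce to a base case of size 1. The algorithm makes 5 recursive calls at each level.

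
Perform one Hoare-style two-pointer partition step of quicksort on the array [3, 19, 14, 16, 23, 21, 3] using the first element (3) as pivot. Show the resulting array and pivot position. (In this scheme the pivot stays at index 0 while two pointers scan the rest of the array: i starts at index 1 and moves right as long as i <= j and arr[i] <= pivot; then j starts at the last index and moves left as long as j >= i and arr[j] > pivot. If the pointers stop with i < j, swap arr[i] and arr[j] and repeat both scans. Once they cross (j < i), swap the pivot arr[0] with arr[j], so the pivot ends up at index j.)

Hoare-style two-pointer partition with pivot = 3:

Initial array: [3, 19, 14, 16, 23, 21, 3]

Pointers start at i = 1, j = 6.
i stops at index 1 (arr[1]=19 > 3), j stops at index 6 (arr[6]=3 <= 3): swap arr[1] and arr[6], array becomes [3, 3, 14, 16, 23, 21, 19]
i ends at 2, j ends at 1: the pointers have crossed (j < i), so scanning stops.

Swap pivot arr[0] with arr[1] to place pivot at position 1: [3, 3, 14, 16, 23, 21, 19]
Pivot position: 1

After partitioning with pivot 3, the array becomes [3, 3, 14, 16, 23, 21, 19]. The pivot is placed at index 1. All elements to the left of the pivot are <= 3, and all elements to the right are > 3.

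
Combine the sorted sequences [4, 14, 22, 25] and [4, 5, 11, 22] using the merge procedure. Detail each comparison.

Merging process:

Compare 4 vs 4: take 4 from left. Merged: [4]
Compare 14 vs 4: take 4 from right. Merged: [4, 4]
Compare 14 vs 5: take 5 from right. Merged: [4, 4, 5]
Compare 14 vs 11: take 11 from right. Merged: [4, 4, 5, 11]
Compare 14 vs 22: take 14 from left. Merged: [4, 4, 5, 11, 14]
Compare 22 vs 22: take 22 from left. Merged: [4, 4, 5, 11, 14, 22]
Compare 25 vs 22: take 22 from right. Merged: [4, 4, 5, 11, 14, 22, 22]
Append remaining from left: [25]. Merged: [4, 4, 5, 11, 14, 22, 22, 25]

Final merged array: [4, 4, 5, 11, 14, 22, 22, 25]
Total comparisons: 7

The merged array is [4, 4, 5, 11, 14, 22, 22, 25], requiring 7 comparisons. The merge step runs in O(n) time where n is the total number of elements.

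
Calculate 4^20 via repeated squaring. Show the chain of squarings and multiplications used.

Computing 4^20 by squaring (build up from 4^1; each line after the first costs one multiplication):

4^1 = 4
4^2 = (4^1)^2 = 4^2 = 16
4^4 = (4^2)^2 = 16^2 = 256
4^5 = 4 * 4^4 = 4 * 256 = 1024
4^10 = (4^5)^2 = 1024^2 = 1048576
4^20 = (4^10)^2 = 1048576^2 = 1099511627776

Result: 1099511627776
Multiplications needed: 5 (5 lines after 4^1)

4^20 = 1099511627776. Using exponentiation by squaring, this requires 5 multiplications. The key idea: if the exponent is even, square the half-power; if odd, multiply by the base once.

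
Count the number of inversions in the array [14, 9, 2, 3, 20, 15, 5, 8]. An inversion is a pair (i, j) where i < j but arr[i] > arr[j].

Finding inversions in [14, 9, 2, 3, 20, 15, 5, 8]:

(0, 1): arr[0]=14 > arr[1]=9
(0, 2): arr[0]=14 > arr[2]=2
(0, 3): arr[0]=14 > arr[3]=3
(0, 6): arr[0]=14 > arr[6]=5
(0, 7): arr[0]=14 > arr[7]=8
(1, 2): arr[1]=9 > arr[2]=2
(1, 3): arr[1]=9 > arr[3]=3
(1, 6): arr[1]=9 > arr[6]=5
(1, 7): arr[1]=9 > arr[7]=8
(4, 5): arr[4]=20 > arr[5]=15
(4, 6): arr[4]=20 > arr[6]=5
(4, 7): arr[4]=20 > arr[7]=8
(5, 6): arr[5]=15 > arr[6]=5
(5, 7): arr[5]=15 > arr[7]=8

Total inversions: 14

The array has 14 inversion(s): (0,1), (0,2), (0,3), (0,6), (0,7), (1,2), (1,3), (1,6), (1,7), (4,5), (4,6), (4,7), (5,6), (5,7). Each pair (i,j) satisfies i < j and arr[i] > arr[j].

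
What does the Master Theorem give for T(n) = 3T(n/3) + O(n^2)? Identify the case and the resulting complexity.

Master Theorem for T(n) = 3T(n/3) + O(n^2):

a = 3, b = 3, c = 2
log_b(a) = log_3(3) = 1.0000

Case 3: c = 2 > log_3(3) = 1.0000
T(n) = O(n^2) = O(n^2)

For T(n) = 3T(n/3) + O(n^2): log_3(3) = 1.0000. This is Case 3 of the Master Theorem (c > log_b(a), work dominated by root), giving O(n^2).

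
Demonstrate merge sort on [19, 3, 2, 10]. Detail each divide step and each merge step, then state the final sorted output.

Merge sort trace:

Split: [19, 3, 2, 10] -> [19, 3] and [2, 10]
  Split: [19, 3] -> [19] and [3]
  Merge: [19] + [3] -> [3, 19]
  Split: [2, 10] -> [2] and [10]
  Merge: [2] + [10] -> [2, 10]
Merge: [3, 19] + [2, 10] -> [2, 3, 10, 19]

Final sorted array: [2, 3, 10, 19]

The merge sort proceeds by recursively splitting the array and merging sorted halves.
After all merges, the sorted array is [2, 3, 10, 19].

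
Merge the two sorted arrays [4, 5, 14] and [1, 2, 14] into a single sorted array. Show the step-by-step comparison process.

Merging process:

Compare 4 vs 1: take 1 from right. Merged: [1]
Compare 4 vs 2: take 2 from right. Merged: [1, 2]
Compare 4 vs 14: take 4 from left. Merged: [1, 2, 4]
Compare 5 vs 14: take 5 from left. Merged: [1, 2, 4, 5]
Compare 14 vs 14: take 14 from left. Merged: [1, 2, 4, 5, 14]
Append remaining from right: [14]. Merged: [1, 2, 4, 5, 14, 14]

Final merged array: [1, 2, 4, 5, 14, 14]
Total comparisons: 5

The merged array is [1, 2, 4, 5, 14, 14], requiring 5 comparisons. The merge step runs in O(n) time where n is the total number of elements.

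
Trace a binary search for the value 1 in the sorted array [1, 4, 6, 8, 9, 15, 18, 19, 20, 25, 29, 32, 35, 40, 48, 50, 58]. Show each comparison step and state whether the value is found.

Binary search for 1 in [1, 4, 6, 8, 9, 15, 18, 19, 20, 25, 29, 32, 35, 40, 48, 50, 58]:

lo=0, hi=16, mid=8, arr[mid]=20 -> 20 > 1, search left half
lo=0, hi=7, mid=3, arr[mid]=8 -> 8 > 1, search left half
lo=0, hi=2, mid=1, arr[mid]=4 -> 4 > 1, search left half
lo=0, hi=0, mid=0, arr[mid]=1 -> Found target at index 0!

Binary search finds 1 at index 0 after 4 comparisons. The search repeatedly halves the search space by comparing with the middle element.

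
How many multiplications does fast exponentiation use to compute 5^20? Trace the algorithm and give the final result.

Computing 5^20 by squaring (build up from 5^1; each line after the first costs one multiplication):

5^1 = 5
5^2 = (5^1)^2 = 5^2 = 25
5^4 = (5^2)^2 = 25^2 = 625
5^5 = 5 * 5^4 = 5 * 625 = 3125
5^10 = (5^5)^2 = 3125^2 = 9765625
5^20 = (5^10)^2 = 9765625^2 = 95367431640625

Result: 95367431640625
Multiplications needed: 5 (5 lines after 5^1)

5^20 = 95367431640625. Using exponentiation by squaring, this requires 5 multiplications. The key idea: if the exponent is even, square the half-power; if odd, multiply by the base once.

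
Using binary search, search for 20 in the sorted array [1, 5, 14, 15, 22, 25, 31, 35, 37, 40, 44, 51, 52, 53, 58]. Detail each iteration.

Binary search for 20 in [1, 5, 14, 15, 22, 25, 31, 35, 37, 40, 44, 51, 52, 53, 58]:

lo=0, hi=14, mid=7, arr[mid]=35 -> 35 > 20, search left half
lo=0, hi=6, mid=3, arr[mid]=15 -> 15 < 20, search right half
lo=4, hi=6, mid=5, arr[mid]=25 -> 25 > 20, search left half
lo=4, hi=4, mid=4, arr[mid]=22 -> 22 > 20, search left half
lo=4 > hi=3, target 20 not found

Binary search determines that 20 is not in the array after 4 comparisons. The search space was exhausted without finding the target.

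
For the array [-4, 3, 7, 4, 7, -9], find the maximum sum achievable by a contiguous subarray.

Using Kadane's algorithm on [-4, 3, 7, 4, 7, -9]:

Scanning through the array:
Position 1 (value 3): max_ending_here = 3, max_so_far = 3
Position 2 (value 7): max_ending_here = 10, max_so_far = 10
Position 3 (value 4): max_ending_here = 14, max_so_far = 14
Position 4 (value 7): max_ending_here = 21, max_so_far = 21
Position 5 (value -9): max_ending_here = 12, max_so_far = 21

Maximum subarray: [3, 7, 4, 7]
Maximum sum: 21

The maximum subarray is [3, 7, 4, 7] with sum 21. This subarray runs from index 1 to index 4.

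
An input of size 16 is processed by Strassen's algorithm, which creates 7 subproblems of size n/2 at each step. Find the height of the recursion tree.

For divide and conquer with division factor 2:

Problem sizes at each level:
Level 0: 16
Level 1: 8
Level 2: 4
Level 3: 2
Level 4: 1

The root is level 0 and the size-1 base case is level 4 (the tree spans levels 0 through 4, i.e. 5 levels counting the root), so the depth is the number of divisions: log_2(16) = 4

The recursion tree depth is log_2(16) = 4. At each level, the problem size is divided by 2, so it takes 4 divisions to reduce to a base case of size 1. The algorithm makes 7 recursive calls at each level.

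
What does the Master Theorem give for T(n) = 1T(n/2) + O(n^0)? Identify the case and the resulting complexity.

Master Theorem for T(n) = 1T(n/2) + O(n^0):

a = 1, b = 2, c = 0
log_b(a) = log_2(1) = 0.0000

Case 2: c = 0 = log_2(1) = 0.0000
T(n) = O(n^0 log n) = O(log n)

For T(n) = 1T(n/2) + O(n^0): log_2(1) = 0.0000. This is Case 2 of the Master Theorem (c = log_b(a), equal work at all levels), giving O(log n).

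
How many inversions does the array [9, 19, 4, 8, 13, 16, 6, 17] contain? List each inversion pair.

Finding inversions in [9, 19, 4, 8, 13, 16, 6, 17]:

(0, 2): arr[0]=9 > arr[2]=4
(0, 3): arr[0]=9 > arr[3]=8
(0, 6): arr[0]=9 > arr[6]=6
(1, 2): arr[1]=19 > arr[2]=4
(1, 3): arr[1]=19 > arr[3]=8
(1, 4): arr[1]=19 > arr[4]=13
(1, 5): arr[1]=19 > arr[5]=16
(1, 6): arr[1]=19 > arr[6]=6
(1, 7): arr[1]=19 > arr[7]=17
(3, 6): arr[3]=8 > arr[6]=6
(4, 6): arr[4]=13 > arr[6]=6
(5, 6): arr[5]=16 > arr[6]=6

Total inversions: 12

The array has 12 inversion(s): (0,2), (0,3), (0,6), (1,2), (1,3), (1,4), (1,5), (1,6), (1,7), (3,6), (4,6), (5,6). Each pair (i,j) satisfies i < j and arr[i] > arr[j].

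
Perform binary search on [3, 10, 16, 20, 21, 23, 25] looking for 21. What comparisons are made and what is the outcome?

Binary search for 21 in [3, 10, 16, 20, 21, 23, 25]:

lo=0, hi=6, mid=3, arr[mid]=20 -> 20 < 21, search right half
lo=4, hi=6, mid=5, arr[mid]=23 -> 23 > 21, search left half
lo=4, hi=4, mid=4, arr[mid]=21 -> Found target at index 4!

Binary search finds 21 at index 4 after 3 comparisons. The search repeatedly halves the search space by comparing with the middle element.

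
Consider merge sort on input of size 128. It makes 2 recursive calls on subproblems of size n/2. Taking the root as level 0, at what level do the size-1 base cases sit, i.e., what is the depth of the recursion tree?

For divide and conquer with division factor 2:

Problem sizes at each level:
Level 0: 128
Level 1: 64
Level 2: 32
Level 3: 16
Level 4: 8
Level 5: 4
Level 6: 2
Level 7: 1

The root is level 0 and the size-1 base case is level 7 (the tree spans levels 0 through 7, i.e. 8 levels counting the root), so the depth is the number of divisions: log_2(128) = 7

The recursion tree depth is log_2(128) = 7. At each level, the problem size is divided by 2, so it takes 7 divisions to reduce to a base case of size 1. The algorithm makes 2 recursive calls at each level.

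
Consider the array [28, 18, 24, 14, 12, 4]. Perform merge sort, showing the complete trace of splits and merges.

Merge sort trace:

Split: [28, 18, 24, 14, 12, 4] -> [28, 18, 24] and [14, 12, 4]
  Split: [28, 18, 24] -> [28] and [18, 24]
    Split: [18, 24] -> [18] and [24]
    Merge: [18] + [24] -> [18, 24]
  Merge: [28] + [18, 24] -> [18, 24, 28]
  Split: [14, 12, 4] -> [14] and [12, 4]
    Split: [12, 4] -> [12] and [4]
    Merge: [12] + [4] -> [4, 12]
  Merge: [14] + [4, 12] -> [4, 12, 14]
Merge: [18, 24, 28] + [4, 12, 14] -> [4, 12, 14, 18, 24, 28]

Final sorted array: [4, 12, 14, 18, 24, 28]

The merge sort proceeds by recursively splitting the array and merging sorted halves.
After all merges, the sorted array is [4, 12, 14, 18, 24, 28].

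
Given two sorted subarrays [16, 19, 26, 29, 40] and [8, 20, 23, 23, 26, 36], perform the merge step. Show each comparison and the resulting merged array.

Merging process:

Compare 16 vs 8: take 8 from right. Merged: [8]
Compare 16 vs 20: take 16 from left. Merged: [8, 16]
Compare 19 vs 20: take 19 from left. Merged: [8, 16, 19]
Compare 26 vs 20: take 20 from right. Merged: [8, 16, 19, 20]
Compare 26 vs 23: take 23 from right. Merged: [8, 16, 19, 20, 23]
Compare 26 vs 23: take 23 from right. Merged: [8, 16, 19, 20, 23, 23]
Compare 26 vs 26: take 26 from left. Merged: [8, 16, 19, 20, 23, 23, 26]
Compare 29 vs 26: take 26 from right. Merged: [8, 16, 19, 20, 23, 23, 26, 26]
Compare 29 vs 36: take 29 from left. Merged: [8, 16, 19, 20, 23, 23, 26, 26, 29]
Compare 40 vs 36: take 36 from right. Merged: [8, 16, 19, 20, 23, 23, 26, 26, 29, 36]
Append remaining from left: [40]. Merged: [8, 16, 19, 20, 23, 23, 26, 26, 29, 36, 40]

Final merged array: [8, 16, 19, 20, 23, 23, 26, 26, 29, 36, 40]
Total comparisons: 10

The merged array is [8, 16, 19, 20, 23, 23, 26, 26, 29, 36, 40], requiring 10 comparisons. The merge step runs in O(n) time where n is the total number of elements.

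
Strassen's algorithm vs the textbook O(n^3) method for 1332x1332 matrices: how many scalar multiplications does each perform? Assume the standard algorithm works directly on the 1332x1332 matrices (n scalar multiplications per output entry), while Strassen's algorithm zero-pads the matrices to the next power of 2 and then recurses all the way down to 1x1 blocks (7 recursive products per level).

Matrix multiplication for 1332x1332 matrices:

Strassen's algorithm requires power-of-2 dimensions. Pad 1332x1332 to 2048x2048 (next power of 2).

Standard algorithm: 1332^3 = 2363266368 multiplications
Strassen's algorithm: 7^(log2(2048)) = 7^11 = 1977326743 multiplications
Savings: 2363266368 - 1977326743 = 385939625 multiplications

Standard: 2363266368 multiplications (1332^3). Strassen: 1977326743 multiplications (7^11, after padding to 2048x2048). Strassen reduces 8 recursive multiplications to 7 at each level.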